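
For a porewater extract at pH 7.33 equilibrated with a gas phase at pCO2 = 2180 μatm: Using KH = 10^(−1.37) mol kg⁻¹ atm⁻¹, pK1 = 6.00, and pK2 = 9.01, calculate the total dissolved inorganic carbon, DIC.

[CO2*] = KH · pCO2 = 10^(−1.37) × 2180×10^-6 = 9.299×10^-5 mol/kg
α₀ = 1/(1 + K1/[H⁺] + K1K2/[H⁺]²) = 1/(1 + 10^+1.33 + 10^-0.35) = 0.04381
DIC = [CO2*]/α₀ = 9.299×10^-5 / 0.04381 = 2.12 mmol/kg

DIC = 2.12 mmol/kg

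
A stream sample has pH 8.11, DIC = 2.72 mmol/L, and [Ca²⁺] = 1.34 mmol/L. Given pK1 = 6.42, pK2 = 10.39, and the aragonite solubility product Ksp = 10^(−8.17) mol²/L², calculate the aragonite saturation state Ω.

α₂ = 1 / (1 + [H⁺]/K2 + [H⁺]²/(K1K2)) = 1 / (1 + 10^+2.28 + 10^+0.59)
   = 1 / (1 + 190.55 + 3.8905) = 1/195.44 = 0.005117
[CO3²⁻] = α₂ × DIC = 0.005117 × 2.72 = 0.01392 mmol/L = 13.92 μmol/L
Ksp = 10^(−8.17) = 6.761×10^-9
Ω = [Ca²⁺][CO3²⁻]/Ksp = (1.34×10^-3)(1.392×10^-5) / 6.761×10^-9 = 2.76

Ω = 2.76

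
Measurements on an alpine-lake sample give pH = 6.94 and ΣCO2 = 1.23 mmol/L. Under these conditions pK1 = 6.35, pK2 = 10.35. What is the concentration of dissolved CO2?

[CO2*] = 0.251 mmol/L

α₀ = 1 / (1 + K1/[H⁺] + K1K2/[H⁺]²) = 1 / (1 + 10^+0.59 + 10^-2.82)
   = 1 / (1 + 3.8905 + 0.0015136) = 1/4.8920 = 0.2044
[CO2*] = α₀ × DIC = 0.2044 × 1.23 = 0.251 mmol/L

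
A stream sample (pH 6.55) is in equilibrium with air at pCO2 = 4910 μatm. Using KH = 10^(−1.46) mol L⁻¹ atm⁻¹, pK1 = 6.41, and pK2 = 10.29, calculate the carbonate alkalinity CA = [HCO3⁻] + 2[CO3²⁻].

[CO2*] = KH · pCO2 = 10^(−1.46) × 4910×10^-6 = 1.702×10^-4 mol/L
α₀ = 1/(1 + K1/[H⁺] + K1K2/[H⁺]²) = 1/(1 + 10^+0.14 + 10^-3.60) = 0.4201
DIC = [CO2*]/α₀ = 1.702×10^-4 / 0.4201 = 0.4053 mmol/L
CA = (α₁ + 2α₂)·DIC = (0.5798 + 2×0.0001055) × 0.4053 = 0.235 mmol/L

CA = 0.235 mmol/L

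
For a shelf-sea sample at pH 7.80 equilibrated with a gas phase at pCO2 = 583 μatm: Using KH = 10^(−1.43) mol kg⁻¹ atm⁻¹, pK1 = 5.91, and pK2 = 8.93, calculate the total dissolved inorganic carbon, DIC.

[CO2*] = KH · pCO2 = 10^(−1.43) × 583×10^-6 = 2.166×10^-5 mol/kg
α₀ = 1/(1 + K1/[H⁺] + K1K2/[H⁺]²) = 1/(1 + 10^+1.89 + 10^+0.76) = 0.01185
DIC = [CO2*]/α₀ = 2.166×10^-5 / 0.01185 = 1.83 mmol/kg

DIC = 1.83 mmol/kg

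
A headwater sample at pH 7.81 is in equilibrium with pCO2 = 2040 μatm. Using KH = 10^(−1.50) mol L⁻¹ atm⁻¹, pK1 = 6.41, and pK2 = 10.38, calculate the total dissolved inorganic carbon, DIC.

DIC = 1.69 mmol/L

[CO2*] = KH · pCO2 = 10^(−1.50) × 2040×10^-6 = 6.451×10^-5 mol/L
α₀ = 1/(1 + K1/[H⁺] + K1K2/[H⁺]²) = 1/(1 + 10^+1.40 + 10^-1.17) = 0.03819
DIC = [CO2*]/α₀ = 6.451×10^-5 / 0.03819 = 1.69 mmol/L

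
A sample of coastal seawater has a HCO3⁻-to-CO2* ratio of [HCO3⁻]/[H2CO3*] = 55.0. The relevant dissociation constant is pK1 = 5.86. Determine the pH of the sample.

pH = 7.60

From K1 = [H⁺][HCO3⁻]/[H2CO3*]:  pH = pK1 + log₁₀([HCO3⁻]/[H2CO3*])
log₁₀(55.0) = +1.740
pH = 5.86 + (+1.740) = 7.60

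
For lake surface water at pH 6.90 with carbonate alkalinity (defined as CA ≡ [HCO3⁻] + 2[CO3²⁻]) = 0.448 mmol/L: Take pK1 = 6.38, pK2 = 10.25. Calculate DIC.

CA = [HCO3⁻] + 2[CO3²⁻] = (α₁ + 2α₂)·DIC
At pH 6.90: [H⁺]/K1 = 10^-0.52 = 0.30200, K2/[H⁺] = 10^-3.35 = 0.00044668
α₁ = 1/(1 + 0.30200 + 0.00044668) = 1/1.3024 = 0.7678; α₂ = α₁·K2/[H⁺] = 0.0003430
α₁ + 2α₂ = 0.7685
DIC = CA / (α₁ + 2α₂) = 0.448 / 0.7685 = 0.583 mmol/L

DIC = 0.583 mmol/L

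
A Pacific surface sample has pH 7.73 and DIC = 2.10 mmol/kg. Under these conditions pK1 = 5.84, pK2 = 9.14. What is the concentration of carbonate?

[CO3²⁻] = 0.0777 mmol/kg

α₂ = 1 / (1 + [H⁺]/K2 + [H⁺]²/(K1K2)) = 1 / (1 + 10^+1.41 + 10^-0.48)
   = 1 / (1 + 25.704 + 0.33113) = 1/27.035 = 0.03699
[CO3²⁻] = α₂ × DIC = 0.03699 × 2.10 = 0.0777 mmol/kg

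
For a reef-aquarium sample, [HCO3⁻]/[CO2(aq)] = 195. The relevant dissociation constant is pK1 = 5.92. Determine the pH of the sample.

From K1 = [H⁺][HCO3⁻]/[CO2(aq)]:  pH = pK1 + log₁₀([HCO3⁻]/[CO2(aq)])
log₁₀(195) = +2.290
pH = 5.92 + (+2.290) = 8.21

pH = 8.21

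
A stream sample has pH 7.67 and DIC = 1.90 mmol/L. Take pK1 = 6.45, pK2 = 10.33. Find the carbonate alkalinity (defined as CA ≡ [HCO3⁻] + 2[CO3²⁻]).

CA = [HCO3⁻] + 2[CO3²⁻] = (α₁ + 2α₂)·DIC
At pH 7.67: [H⁺]/K1 = 10^-1.22 = 0.060256, K2/[H⁺] = 10^-2.66 = 0.0021878
α₁ = 1/(1 + 0.060256 + 0.0021878) = 1/1.0624 = 0.9412; α₂ = α₁·K2/[H⁺] = 0.002059
α₁ + 2α₂ = 0.9453
CA = 0.9453 × 1.90 = 1.80 mmol/L

CA = 1.80 mmol/L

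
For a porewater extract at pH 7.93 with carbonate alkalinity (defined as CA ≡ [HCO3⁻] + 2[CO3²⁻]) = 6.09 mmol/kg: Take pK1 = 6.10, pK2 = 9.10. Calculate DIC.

CA = [HCO3⁻] + 2[CO3²⁻] = (α₁ + 2α₂)·DIC
At pH 7.93: [H⁺]/K1 = 10^-1.83 = 0.014791, K2/[H⁺] = 10^-1.17 = 0.067608
α₁ = 1/(1 + 0.014791 + 0.067608) = 1/1.0824 = 0.9239; α₂ = α₁·K2/[H⁺] = 0.06246
α₁ + 2α₂ = 1.0488
DIC = CA / (α₁ + 2α₂) = 6.09 / 1.0488 = 5.81 mmol/kg

DIC = 5.81 mmol/kg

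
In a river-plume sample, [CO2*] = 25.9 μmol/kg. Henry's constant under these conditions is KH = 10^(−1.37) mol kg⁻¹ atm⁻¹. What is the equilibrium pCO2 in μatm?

KH = 10^(−1.37) = 4.266×10^-2 mol kg⁻¹ atm⁻¹
pCO2 = [CO2*]/KH = 25.9×10^-6 / 4.266×10^-2 = 6.07×10^-4 atm = 607 μatm

pCO2 = 607 μatm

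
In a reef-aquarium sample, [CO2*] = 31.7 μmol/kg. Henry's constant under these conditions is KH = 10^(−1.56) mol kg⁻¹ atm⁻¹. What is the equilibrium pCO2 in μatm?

KH = 10^(−1.56) = 2.754×10^-2 mol kg⁻¹ atm⁻¹
pCO2 = [CO2*]/KH = 31.7×10^-6 / 2.754×10^-2 = 1.15×10^-3 atm = 1150 μatm

pCO2 = 1150 μatm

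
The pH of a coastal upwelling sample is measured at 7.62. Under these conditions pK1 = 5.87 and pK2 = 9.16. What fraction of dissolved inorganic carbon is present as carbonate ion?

α₂ = 0.0276

α₂ = 1 / (1 + [H⁺]/K2 + [H⁺]²/(K1K2)) = 1 / (1 + 10^+1.54 + 10^-0.21)
   = 1 / (1 + 34.674 + 0.61660) = 1/36.290 = 0.02756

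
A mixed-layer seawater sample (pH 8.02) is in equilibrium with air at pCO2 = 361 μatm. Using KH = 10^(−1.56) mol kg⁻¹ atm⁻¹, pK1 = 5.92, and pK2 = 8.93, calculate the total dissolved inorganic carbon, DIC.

DIC = 1.42 mmol/kg

[CO2*] = KH · pCO2 = 10^(−1.56) × 361×10^-6 = 9.943×10^-6 mol/kg
α₀ = 1/(1 + K1/[H⁺] + K1K2/[H⁺]²) = 1/(1 + 10^+2.10 + 10^+1.19) = 0.007023
DIC = [CO2*]/α₀ = 9.943×10^-6 / 0.007023 = 1.42 mmol/kg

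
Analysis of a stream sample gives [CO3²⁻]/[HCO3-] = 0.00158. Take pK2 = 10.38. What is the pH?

pH = 7.58

From K2 = [H⁺][CO3²⁻]/[HCO3-]:  pH = pK2 + log₁₀([CO3²⁻]/[HCO3-])
log₁₀(0.00158) = -2.801
pH = 10.38 + (-2.801) = 7.58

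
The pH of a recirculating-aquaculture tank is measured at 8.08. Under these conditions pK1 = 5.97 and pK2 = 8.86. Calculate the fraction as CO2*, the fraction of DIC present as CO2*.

α₀ = 1 / (1 + K1/[H⁺] + K1K2/[H⁺]²) = 1 / (1 + 10^+2.11 + 10^+1.33)
   = 1 / (1 + 128.82 + 21.380) = 1/151.20 = 0.006614

α₀ = 0.00661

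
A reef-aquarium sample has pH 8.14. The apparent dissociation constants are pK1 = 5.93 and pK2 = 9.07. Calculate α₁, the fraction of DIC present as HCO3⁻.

α₁ = 0.890

α₁ = 1 / (1 + [H⁺]/K1 + K2/[H⁺]) = 1 / (1 + 10^-2.21 + 10^-0.93)
   = 1 / (1 + 0.0061660 + 0.11749) = 1/1.1237 = 0.8900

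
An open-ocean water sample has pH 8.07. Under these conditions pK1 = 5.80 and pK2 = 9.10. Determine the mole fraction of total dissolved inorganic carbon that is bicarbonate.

α₁ = 0.910

α₁ = 1 / (1 + [H⁺]/K1 + K2/[H⁺]) = 1 / (1 + 10^-2.27 + 10^-1.03)
   = 1 / (1 + 0.0053703 + 0.093325) = 1/1.0987 = 0.9102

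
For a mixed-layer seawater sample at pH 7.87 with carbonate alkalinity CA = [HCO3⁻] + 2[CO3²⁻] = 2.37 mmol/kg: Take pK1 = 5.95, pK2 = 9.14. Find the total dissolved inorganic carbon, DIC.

CA = [HCO3⁻] + 2[CO3²⁻] = (α₁ + 2α₂)·DIC
At pH 7.87: [H⁺]/K1 = 10^-1.92 = 0.012023, K2/[H⁺] = 10^-1.27 = 0.053703
α₁ = 1/(1 + 0.012023 + 0.053703) = 1/1.0657 = 0.9383; α₂ = α₁·K2/[H⁺] = 0.05039
α₁ + 2α₂ = 1.0391
DIC = CA / (α₁ + 2α₂) = 2.37 / 1.0391 = 2.28 mmol/kg

DIC = 2.28 mmol/kg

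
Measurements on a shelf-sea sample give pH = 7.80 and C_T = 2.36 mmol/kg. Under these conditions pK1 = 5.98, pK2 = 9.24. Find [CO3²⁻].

α₂ = 1 / (1 + [H⁺]/K2 + [H⁺]²/(K1K2)) = 1 / (1 + 10^+1.44 + 10^-0.38)
   = 1 / (1 + 27.542 + 0.41687) = 1/28.959 = 0.03453
[CO3²⁻] = α₂ × DIC = 0.03453 × 2.36 = 0.0815 mmol/kg

[CO3²⁻] = 0.0815 mmol/kg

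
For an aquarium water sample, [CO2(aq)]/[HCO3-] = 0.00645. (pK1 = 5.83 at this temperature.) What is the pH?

pH = 8.02

From K1 = [H⁺][HCO3-]/[CO2(aq)]:  pH = pK1 − log₁₀([CO2(aq)]/[HCO3-])
log₁₀(0.00645) = -2.190
pH = 5.83 − (-2.190) = 8.02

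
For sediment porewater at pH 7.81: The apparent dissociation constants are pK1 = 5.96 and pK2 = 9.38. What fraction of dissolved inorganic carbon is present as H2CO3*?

α₀ = 0.0136

α₀ = 1 / (1 + K1/[H⁺] + K1K2/[H⁺]²) = 1 / (1 + 10^+1.85 + 10^+0.28)
   = 1 / (1 + 70.795 + 1.9055) = 1/73.700 = 0.01357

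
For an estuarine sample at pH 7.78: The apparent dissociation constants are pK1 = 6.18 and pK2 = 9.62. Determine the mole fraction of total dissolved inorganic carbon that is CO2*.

α₀ = 0.0242

α₀ = 1 / (1 + K1/[H⁺] + K1K2/[H⁺]²) = 1 / (1 + 10^+1.60 + 10^-0.24)
   = 1 / (1 + 39.811 + 0.57544) = 1/41.386 = 0.02416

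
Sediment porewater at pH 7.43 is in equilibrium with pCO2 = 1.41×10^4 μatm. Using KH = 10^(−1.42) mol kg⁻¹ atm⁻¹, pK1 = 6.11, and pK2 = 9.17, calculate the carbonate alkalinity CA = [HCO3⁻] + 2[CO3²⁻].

CA = 11.6 mmol/kg

[CO2*] = KH · pCO2 = 10^(−1.42) × 1.41×10^4×10^-6 = 5.361×10^-4 mol/kg
α₀ = 1/(1 + K1/[H⁺] + K1K2/[H⁺]²) = 1/(1 + 10^+1.32 + 10^-0.42) = 0.04490
DIC = [CO2*]/α₀ = 5.361×10^-4 / 0.04490 = 11.94 mmol/kg
CA = (α₁ + 2α₂)·DIC = (0.9380 + 2×0.01707) × 11.94 = 11.6 mmol/kg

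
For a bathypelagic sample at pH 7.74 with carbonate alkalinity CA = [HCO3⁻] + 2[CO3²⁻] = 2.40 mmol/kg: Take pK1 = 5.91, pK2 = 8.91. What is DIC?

DIC = 2.29 mmol/kg

CA = [HCO3⁻] + 2[CO3²⁻] = (α₁ + 2α₂)·DIC
At pH 7.74: [H⁺]/K1 = 10^-1.83 = 0.014791, K2/[H⁺] = 10^-1.17 = 0.067608
α₁ = 1/(1 + 0.014791 + 0.067608) = 1/1.0824 = 0.9239; α₂ = α₁·K2/[H⁺] = 0.06246
α₁ + 2α₂ = 1.0488
DIC = CA / (α₁ + 2α₂) = 2.40 / 1.0488 = 2.29 mmol/kg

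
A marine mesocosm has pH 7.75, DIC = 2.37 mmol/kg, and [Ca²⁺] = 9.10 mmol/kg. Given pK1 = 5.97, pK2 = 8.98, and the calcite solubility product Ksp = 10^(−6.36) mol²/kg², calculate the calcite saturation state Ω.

Ω = 2.71

α₂ = 1 / (1 + [H⁺]/K2 + [H⁺]²/(K1K2)) = 1 / (1 + 10^+1.23 + 10^-0.55)
   = 1 / (1 + 16.982 + 0.28184) = 1/18.264 = 0.05475
[CO3²⁻] = α₂ × DIC = 0.05475 × 2.37 = 0.1298 mmol/kg
Ksp = 10^(−6.36) = 4.365×10^-7
Ω = [Ca²⁺][CO3²⁻]/Ksp = (9.10×10^-3)(1.298×10^-4) / 4.365×10^-7 = 2.71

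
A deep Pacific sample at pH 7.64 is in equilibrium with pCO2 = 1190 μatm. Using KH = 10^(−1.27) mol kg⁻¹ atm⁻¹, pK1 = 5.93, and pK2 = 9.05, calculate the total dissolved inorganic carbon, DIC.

[CO2*] = KH · pCO2 = 10^(−1.27) × 1190×10^-6 = 6.391×10^-5 mol/kg
α₀ = 1/(1 + K1/[H⁺] + K1K2/[H⁺]²) = 1/(1 + 10^+1.71 + 10^+0.30) = 0.01842
DIC = [CO2*]/α₀ = 6.391×10^-5 / 0.01842 = 3.47 mmol/kg

DIC = 3.47 mmol/kg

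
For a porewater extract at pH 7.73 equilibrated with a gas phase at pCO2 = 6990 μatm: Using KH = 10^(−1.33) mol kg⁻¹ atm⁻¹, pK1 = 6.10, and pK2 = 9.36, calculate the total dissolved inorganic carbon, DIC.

DIC = 14.6 mmol/kg

[CO2*] = KH · pCO2 = 10^(−1.33) × 6990×10^-6 = 3.269×10^-4 mol/kg
α₀ = 1/(1 + K1/[H⁺] + K1K2/[H⁺]²) = 1/(1 + 10^+1.63 + 10^+0.00) = 0.02239
DIC = [CO2*]/α₀ = 3.269×10^-4 / 0.02239 = 14.6 mmol/kg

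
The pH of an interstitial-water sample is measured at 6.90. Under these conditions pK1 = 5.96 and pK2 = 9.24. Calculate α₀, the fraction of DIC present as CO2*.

α₀ = 0.103

α₀ = 1 / (1 + K1/[H⁺] + K1K2/[H⁺]²) = 1 / (1 + 10^+0.94 + 10^-1.40)
   = 1 / (1 + 8.7096 + 0.039811) = 1/9.7494 = 0.1026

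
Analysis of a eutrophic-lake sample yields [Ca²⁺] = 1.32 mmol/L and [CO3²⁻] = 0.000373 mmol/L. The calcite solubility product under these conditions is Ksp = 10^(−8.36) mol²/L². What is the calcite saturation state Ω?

Ksp = 10^(−8.36) = 4.365×10^-9
Ω = [Ca²⁺][CO3²⁻]/Ksp = (1.32×10^-3)(0.000373×10^-3) / 4.365×10^-9 = 0.113

Ω = 0.113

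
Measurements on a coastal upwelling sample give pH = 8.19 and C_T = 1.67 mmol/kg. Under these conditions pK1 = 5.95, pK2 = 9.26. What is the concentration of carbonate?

[CO3²⁻] = 0.130 mmol/kg

α₂ = 1 / (1 + [H⁺]/K2 + [H⁺]²/(K1K2)) = 1 / (1 + 10^+1.07 + 10^-1.17)
   = 1 / (1 + 11.749 + 0.067608) = 1/12.817 = 0.07802
[CO3²⁻] = α₂ × DIC = 0.07802 × 1.67 = 0.130 mmol/kg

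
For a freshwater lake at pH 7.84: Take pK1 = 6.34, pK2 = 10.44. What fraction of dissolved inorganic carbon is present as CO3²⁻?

α₂ = 0.00243

α₂ = 1 / (1 + [H⁺]/K2 + [H⁺]²/(K1K2)) = 1 / (1 + 10^+2.60 + 10^+1.10)
   = 1 / (1 + 398.11 + 12.589) = 1/411.70 = 0.002429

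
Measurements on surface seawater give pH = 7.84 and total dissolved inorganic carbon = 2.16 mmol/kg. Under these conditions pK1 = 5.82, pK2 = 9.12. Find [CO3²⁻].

α₂ = 1 / (1 + [H⁺]/K2 + [H⁺]²/(K1K2)) = 1 / (1 + 10^+1.28 + 10^-0.74)
   = 1 / (1 + 19.055 + 0.18197) = 1/20.237 = 0.04942
[CO3²⁻] = α₂ × DIC = 0.04942 × 2.16 = 0.107 mmol/kg

[CO3²⁻] = 0.107 mmol/kg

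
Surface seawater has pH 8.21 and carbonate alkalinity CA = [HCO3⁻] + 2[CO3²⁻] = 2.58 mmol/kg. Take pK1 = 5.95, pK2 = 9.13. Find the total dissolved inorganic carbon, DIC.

CA = [HCO3⁻] + 2[CO3²⁻] = (α₁ + 2α₂)·DIC
At pH 8.21: [H⁺]/K1 = 10^-2.26 = 0.0054954, K2/[H⁺] = 10^-0.92 = 0.12023
α₁ = 1/(1 + 0.0054954 + 0.12023) = 1/1.1257 = 0.8883; α₂ = α₁·K2/[H⁺] = 0.1068
α₁ + 2α₂ = 1.1019
DIC = CA / (α₁ + 2α₂) = 2.58 / 1.1019 = 2.34 mmol/kg

DIC = 2.34 mmol/kg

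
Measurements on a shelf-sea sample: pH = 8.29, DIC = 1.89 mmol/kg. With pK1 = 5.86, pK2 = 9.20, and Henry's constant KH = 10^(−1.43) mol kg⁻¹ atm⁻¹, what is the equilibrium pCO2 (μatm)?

pCO2 = 168 μatm

α₀ = 1 / (1 + K1/[H⁺] + K1K2/[H⁺]²) = 1 / (1 + 10^+2.43 + 10^+1.52)
   = 1 / (1 + 269.15 + 33.113) = 1/303.27 = 0.003297
[CO2*] = α₀ × DIC = 0.003297 × 1.89 = 0.006232 mmol/kg = 6.232 μmol/kg
pCO2 = [CO2*]/KH = 6.232×10^-6 / 3.715×10^-2 = 168 μatm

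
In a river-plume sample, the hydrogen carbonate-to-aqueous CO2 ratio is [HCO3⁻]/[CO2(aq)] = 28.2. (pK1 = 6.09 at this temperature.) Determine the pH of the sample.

pH = 7.54

From K1 = [H⁺][HCO3⁻]/[CO2(aq)]:  pH = pK1 + log₁₀([HCO3⁻]/[CO2(aq)])
log₁₀(28.2) = +1.450
pH = 6.09 + (+1.450) = 7.54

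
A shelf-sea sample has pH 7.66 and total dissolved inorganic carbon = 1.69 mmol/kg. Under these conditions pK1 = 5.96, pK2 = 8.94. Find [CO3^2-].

[CO3²⁻] = 0.0827 mmol/kg

α₂ = 1 / (1 + [H⁺]/K2 + [H⁺]²/(K1K2)) = 1 / (1 + 10^+1.28 + 10^-0.42)
   = 1 / (1 + 19.055 + 0.38019) = 1/20.435 = 0.04894
[CO3²⁻] = α₂ × DIC = 0.04894 × 1.69 = 0.0827 mmol/kg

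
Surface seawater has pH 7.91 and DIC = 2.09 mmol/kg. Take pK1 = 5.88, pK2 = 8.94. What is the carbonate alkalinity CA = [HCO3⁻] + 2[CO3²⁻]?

CA = 2.25 mmol/kg

CA = [HCO3⁻] + 2[CO3²⁻] = (α₁ + 2α₂)·DIC
At pH 7.91: [H⁺]/K1 = 10^-2.03 = 0.0093325, K2/[H⁺] = 10^-1.03 = 0.093325
α₁ = 1/(1 + 0.0093325 + 0.093325) = 1/1.1027 = 0.9069; α₂ = α₁·K2/[H⁺] = 0.08464
α₁ + 2α₂ = 1.0762
CA = 1.0762 × 2.09 = 2.25 mmol/kg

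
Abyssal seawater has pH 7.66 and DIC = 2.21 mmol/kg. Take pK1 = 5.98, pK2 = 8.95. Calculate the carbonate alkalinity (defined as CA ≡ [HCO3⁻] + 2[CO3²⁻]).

CA = [HCO3⁻] + 2[CO3²⁻] = (α₁ + 2α₂)·DIC
At pH 7.66: [H⁺]/K1 = 10^-1.68 = 0.020893, K2/[H⁺] = 10^-1.29 = 0.051286
α₁ = 1/(1 + 0.020893 + 0.051286) = 1/1.0722 = 0.9327; α₂ = α₁·K2/[H⁺] = 0.04783
α₁ + 2α₂ = 1.0283
CA = 1.0283 × 2.21 = 2.27 mmol/kg

CA = 2.27 mmol/kg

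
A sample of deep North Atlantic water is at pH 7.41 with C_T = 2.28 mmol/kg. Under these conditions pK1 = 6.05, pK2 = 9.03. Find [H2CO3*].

α₀ = 1 / (1 + K1/[H⁺] + K1K2/[H⁺]²) = 1 / (1 + 10^+1.36 + 10^-0.26)
   = 1 / (1 + 22.909 + 0.54954) = 1/24.458 = 0.04089
[CO2*] = α₀ × DIC = 0.04089 × 2.28 = 0.0932 mmol/kg

[CO2*] = 0.0932 mmol/kg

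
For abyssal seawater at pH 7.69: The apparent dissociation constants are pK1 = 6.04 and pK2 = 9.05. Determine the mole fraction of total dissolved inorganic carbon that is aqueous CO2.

α₀ = 0.0210

α₀ = 1 / (1 + K1/[H⁺] + K1K2/[H⁺]²) = 1 / (1 + 10^+1.65 + 10^+0.29)
   = 1 / (1 + 44.668 + 1.9498) = 1/47.618 = 0.02100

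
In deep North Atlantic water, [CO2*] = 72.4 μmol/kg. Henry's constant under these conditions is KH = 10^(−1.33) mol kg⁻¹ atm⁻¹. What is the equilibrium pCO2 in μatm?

pCO2 = 1550 μatm

KH = 10^(−1.33) = 4.677×10^-2 mol kg⁻¹ atm⁻¹
pCO2 = [CO2*]/KH = 72.4×10^-6 / 4.677×10^-2 = 1.55×10^-3 atm = 1550 μatm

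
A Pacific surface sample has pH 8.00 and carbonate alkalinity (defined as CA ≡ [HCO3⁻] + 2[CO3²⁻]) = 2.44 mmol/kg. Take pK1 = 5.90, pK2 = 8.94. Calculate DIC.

DIC = 2.23 mmol/kg

CA = [HCO3⁻] + 2[CO3²⁻] = (α₁ + 2α₂)·DIC
At pH 8.00: [H⁺]/K1 = 10^-2.10 = 0.0079433, K2/[H⁺] = 10^-0.94 = 0.11482
α₁ = 1/(1 + 0.0079433 + 0.11482) = 1/1.1228 = 0.8907; α₂ = α₁·K2/[H⁺] = 0.1023
α₁ + 2α₂ = 1.0952
DIC = CA / (α₁ + 2α₂) = 2.44 / 1.0952 = 2.23 mmol/kg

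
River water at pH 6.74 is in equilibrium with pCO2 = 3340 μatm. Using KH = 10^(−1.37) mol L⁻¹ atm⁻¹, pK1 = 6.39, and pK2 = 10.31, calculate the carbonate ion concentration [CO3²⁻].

[CO2*] = KH · pCO2 = 10^(−1.37) × 3340×10^-6 = 1.425×10^-4 mol/L
α₀ = 1/(1 + K1/[H⁺] + K1K2/[H⁺]²) = 1/(1 + 10^+0.35 + 10^-3.22) = 0.3087
DIC = [CO2*]/α₀ = 1.425×10^-4 / 0.3087 = 0.4615 mmol/L
[CO3²⁻] = α₂·DIC; α₂ = 0.0001860, so [CO3²⁻] = 0.0001860 × 0.4615 = 8.59×10^-5 mmol/L = 0.0859 μmol/L

[CO3²⁻] = 0.0859 μmol/L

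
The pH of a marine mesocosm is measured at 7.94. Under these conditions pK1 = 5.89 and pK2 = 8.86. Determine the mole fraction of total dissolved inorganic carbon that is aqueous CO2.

α₀ = 1 / (1 + K1/[H⁺] + K1K2/[H⁺]²) = 1 / (1 + 10^+2.05 + 10^+1.13)
   = 1 / (1 + 112.20 + 13.490) = 1/126.69 = 0.007893

α₀ = 0.00789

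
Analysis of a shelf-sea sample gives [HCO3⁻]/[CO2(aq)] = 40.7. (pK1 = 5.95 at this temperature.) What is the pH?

From K1 = [H⁺][HCO3⁻]/[CO2(aq)]:  pH = pK1 + log₁₀([HCO3⁻]/[CO2(aq)])
log₁₀(40.7) = +1.610
pH = 5.95 + (+1.610) = 7.56

pH = 7.56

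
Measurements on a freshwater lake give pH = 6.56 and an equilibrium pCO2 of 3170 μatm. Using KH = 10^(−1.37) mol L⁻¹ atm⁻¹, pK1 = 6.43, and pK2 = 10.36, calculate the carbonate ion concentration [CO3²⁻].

[CO2*] = KH · pCO2 = 10^(−1.37) × 3170×10^-6 = 1.352×10^-4 mol/L
α₀ = 1/(1 + K1/[H⁺] + K1K2/[H⁺]²) = 1/(1 + 10^+0.13 + 10^-3.67) = 0.4257
DIC = [CO2*]/α₀ = 1.352×10^-4 / 0.4257 = 0.3177 mmol/L
[CO3²⁻] = α₂·DIC; α₂ = 9.101×10^-5, so [CO3²⁻] = 9.101×10^-5 × 0.3177 = 2.89×10^-5 mmol/L = 0.0289 μmol/L

[CO3²⁻] = 0.0289 μmol/L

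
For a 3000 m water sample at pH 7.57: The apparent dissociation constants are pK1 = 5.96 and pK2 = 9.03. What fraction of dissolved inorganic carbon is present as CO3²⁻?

α₂ = 1 / (1 + [H⁺]/K2 + [H⁺]²/(K1K2)) = 1 / (1 + 10^+1.46 + 10^-0.15)
   = 1 / (1 + 28.840 + 0.70795) = 1/30.548 = 0.03274

α₂ = 0.0327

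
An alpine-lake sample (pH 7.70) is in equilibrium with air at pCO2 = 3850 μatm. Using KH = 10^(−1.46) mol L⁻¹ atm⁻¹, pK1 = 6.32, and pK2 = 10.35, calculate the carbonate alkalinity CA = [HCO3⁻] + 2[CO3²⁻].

[CO2*] = KH · pCO2 = 10^(−1.46) × 3850×10^-6 = 1.335×10^-4 mol/L
α₀ = 1/(1 + K1/[H⁺] + K1K2/[H⁺]²) = 1/(1 + 10^+1.38 + 10^-1.27) = 0.03993
DIC = [CO2*]/α₀ = 1.335×10^-4 / 0.03993 = 3.343 mmol/L
CA = (α₁ + 2α₂)·DIC = (0.9579 + 2×0.002145) × 3.343 = 3.22 mmol/L

CA = 3.22 mmol/L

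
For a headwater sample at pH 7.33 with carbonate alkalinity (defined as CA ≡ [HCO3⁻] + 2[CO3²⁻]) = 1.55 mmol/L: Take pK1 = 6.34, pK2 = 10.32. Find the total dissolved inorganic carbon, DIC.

CA = [HCO3⁻] + 2[CO3²⁻] = (α₁ + 2α₂)·DIC
At pH 7.33: [H⁺]/K1 = 10^-0.99 = 0.10233, K2/[H⁺] = 10^-2.99 = 0.0010233
α₁ = 1/(1 + 0.10233 + 0.0010233) = 1/1.1034 = 0.9063; α₂ = α₁·K2/[H⁺] = 0.0009274
α₁ + 2α₂ = 0.9082
DIC = CA / (α₁ + 2α₂) = 1.55 / 0.9082 = 1.71 mmol/L

DIC = 1.71 mmol/L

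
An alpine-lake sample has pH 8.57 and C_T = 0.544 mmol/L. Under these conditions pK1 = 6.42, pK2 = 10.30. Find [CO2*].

α₀ = 1 / (1 + K1/[H⁺] + K1K2/[H⁺]²) = 1 / (1 + 10^+2.15 + 10^+0.42)
   = 1 / (1 + 141.25 + 2.6303) = 1/144.88 = 0.006902
[CO2*] = α₀ × DIC = 0.006902 × 0.544 = 0.00375 mmol/L = 3.75 μmol/L

[CO2*] = 3.75 μmol/L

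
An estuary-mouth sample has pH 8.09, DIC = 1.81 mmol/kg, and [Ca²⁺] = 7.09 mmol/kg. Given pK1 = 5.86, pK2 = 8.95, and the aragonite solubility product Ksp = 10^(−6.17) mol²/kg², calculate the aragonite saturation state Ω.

Ω = 2.29

α₂ = 1 / (1 + [H⁺]/K2 + [H⁺]²/(K1K2)) = 1 / (1 + 10^+0.86 + 10^-1.37)
   = 1 / (1 + 7.2444 + 0.042658) = 1/8.2870 = 0.1207
[CO3²⁻] = α₂ × DIC = 0.1207 × 1.81 = 0.2184 mmol/kg
Ksp = 10^(−6.17) = 6.761×10^-7
Ω = [Ca²⁺][CO3²⁻]/Ksp = (7.09×10^-3)(2.184×10^-4) / 6.761×10^-7 = 2.29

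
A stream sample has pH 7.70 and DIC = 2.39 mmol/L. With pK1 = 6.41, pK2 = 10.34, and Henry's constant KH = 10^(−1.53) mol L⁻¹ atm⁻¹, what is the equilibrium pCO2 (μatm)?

pCO2 = 3940 μatm

α₀ = 1 / (1 + K1/[H⁺] + K1K2/[H⁺]²) = 1 / (1 + 10^+1.29 + 10^-1.35)
   = 1 / (1 + 19.498 + 0.044668) = 1/20.543 = 0.04868
[CO2*] = α₀ × DIC = 0.04868 × 2.39 = 0.1163 mmol/L
pCO2 = [CO2*]/KH = 1.163×10^-4 / 2.951×10^-2 = 3940 μatm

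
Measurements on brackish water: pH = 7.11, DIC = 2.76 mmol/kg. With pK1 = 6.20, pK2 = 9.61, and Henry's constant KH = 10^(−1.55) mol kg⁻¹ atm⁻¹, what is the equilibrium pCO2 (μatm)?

α₀ = 1 / (1 + K1/[H⁺] + K1K2/[H⁺]²) = 1 / (1 + 10^+0.91 + 10^-1.59)
   = 1 / (1 + 8.1283 + 0.025704) = 1/9.1540 = 0.1092
[CO2*] = α₀ × DIC = 0.1092 × 2.76 = 0.3015 mmol/kg
pCO2 = [CO2*]/KH = 3.015×10^-4 / 2.818×10^-2 = 1.07×10^4 μatm

pCO2 = 1.07×10^4 μatm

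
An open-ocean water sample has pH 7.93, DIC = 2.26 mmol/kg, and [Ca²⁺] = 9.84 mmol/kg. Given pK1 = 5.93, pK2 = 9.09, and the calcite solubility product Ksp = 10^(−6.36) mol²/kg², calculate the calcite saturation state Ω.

Ω = 3.27

α₂ = 1 / (1 + [H⁺]/K2 + [H⁺]²/(K1K2)) = 1 / (1 + 10^+1.16 + 10^-0.84)
   = 1 / (1 + 14.454 + 0.14454) = 1/15.599 = 0.06411
[CO3²⁻] = α₂ × DIC = 0.06411 × 2.26 = 0.1449 mmol/kg
Ksp = 10^(−6.36) = 4.365×10^-7
Ω = [Ca²⁺][CO3²⁻]/Ksp = (9.84×10^-3)(1.449×10^-4) / 4.365×10^-7 = 3.27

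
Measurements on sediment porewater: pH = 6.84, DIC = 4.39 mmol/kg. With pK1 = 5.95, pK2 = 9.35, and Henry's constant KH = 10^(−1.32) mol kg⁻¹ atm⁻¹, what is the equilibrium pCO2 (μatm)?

pCO2 = 1.04×10^4 μatm

α₀ = 1 / (1 + K1/[H⁺] + K1K2/[H⁺]²) = 1 / (1 + 10^+0.89 + 10^-1.62)
   = 1 / (1 + 7.7625 + 0.023988) = 1/8.7865 = 0.1138
[CO2*] = α₀ × DIC = 0.1138 × 4.39 = 0.4996 mmol/kg
pCO2 = [CO2*]/KH = 4.996×10^-4 / 4.786×10^-2 = 1.04×10^4 μatm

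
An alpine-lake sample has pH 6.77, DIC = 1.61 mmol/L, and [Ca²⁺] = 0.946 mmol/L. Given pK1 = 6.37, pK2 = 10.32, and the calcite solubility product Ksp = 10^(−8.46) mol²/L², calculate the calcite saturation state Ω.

α₂ = 1 / (1 + [H⁺]/K2 + [H⁺]²/(K1K2)) = 1 / (1 + 10^+3.55 + 10^+3.15)
   = 1 / (1 + 3548.1 + 1412.5) = 1/4961.7 = 0.0002015
[CO3²⁻] = α₂ × DIC = 0.0002015 × 1.61 = 0.0003245 mmol/L = 0.3245 μmol/L
Ksp = 10^(−8.46) = 3.467×10^-9
Ω = [Ca²⁺][CO3²⁻]/Ksp = (0.946×10^-3)(3.245×10^-7) / 3.467×10^-9 = 0.0885

Ω = 0.0885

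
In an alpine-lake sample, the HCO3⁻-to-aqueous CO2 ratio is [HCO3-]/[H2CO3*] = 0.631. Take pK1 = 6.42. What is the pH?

pH = 6.22

From K1 = [H⁺][HCO3-]/[H2CO3*]:  pH = pK1 + log₁₀([HCO3-]/[H2CO3*])
log₁₀(0.631) = -0.200
pH = 6.42 + (-0.200) = 6.22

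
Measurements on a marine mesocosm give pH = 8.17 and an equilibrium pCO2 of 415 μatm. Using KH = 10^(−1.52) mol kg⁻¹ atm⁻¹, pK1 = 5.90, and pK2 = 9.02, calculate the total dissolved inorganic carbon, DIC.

[CO2*] = KH · pCO2 = 10^(−1.52) × 415×10^-6 = 1.253×10^-5 mol/kg
α₀ = 1/(1 + K1/[H⁺] + K1K2/[H⁺]²) = 1/(1 + 10^+2.27 + 10^+1.42) = 0.004684
DIC = [CO2*]/α₀ = 1.253×10^-5 / 0.004684 = 2.68 mmol/kg

DIC = 2.68 mmol/kg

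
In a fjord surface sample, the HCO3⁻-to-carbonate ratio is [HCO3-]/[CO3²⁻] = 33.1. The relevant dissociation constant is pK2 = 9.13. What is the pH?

From K2 = [H⁺][CO3²⁻]/[HCO3-]:  pH = pK2 − log₁₀([HCO3-]/[CO3²⁻])
log₁₀(33.1) = +1.520
pH = 9.13 − (+1.520) = 7.61

pH = 7.61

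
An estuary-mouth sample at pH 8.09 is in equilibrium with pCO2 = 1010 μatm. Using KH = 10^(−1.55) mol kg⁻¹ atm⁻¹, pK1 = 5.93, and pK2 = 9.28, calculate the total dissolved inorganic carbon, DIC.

[CO2*] = KH · pCO2 = 10^(−1.55) × 1010×10^-6 = 2.847×10^-5 mol/kg
α₀ = 1/(1 + K1/[H⁺] + K1K2/[H⁺]²) = 1/(1 + 10^+2.16 + 10^+0.97) = 0.006457
DIC = [CO2*]/α₀ = 2.847×10^-5 / 0.006457 = 4.41 mmol/kg

DIC = 4.41 mmol/kg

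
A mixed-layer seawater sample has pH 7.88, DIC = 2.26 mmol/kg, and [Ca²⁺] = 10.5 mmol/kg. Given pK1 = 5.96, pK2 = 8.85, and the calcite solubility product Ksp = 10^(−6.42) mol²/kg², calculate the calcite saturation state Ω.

α₂ = 1 / (1 + [H⁺]/K2 + [H⁺]²/(K1K2)) = 1 / (1 + 10^+0.97 + 10^-0.95)
   = 1 / (1 + 9.3325 + 0.11220) = 1/10.445 = 0.09574
[CO3²⁻] = α₂ × DIC = 0.09574 × 2.26 = 0.2164 mmol/kg
Ksp = 10^(−6.42) = 3.802×10^-7
Ω = [Ca²⁺][CO3²⁻]/Ksp = (10.5×10^-3)(2.164×10^-4) / 3.802×10^-7 = 5.98

Ω = 5.98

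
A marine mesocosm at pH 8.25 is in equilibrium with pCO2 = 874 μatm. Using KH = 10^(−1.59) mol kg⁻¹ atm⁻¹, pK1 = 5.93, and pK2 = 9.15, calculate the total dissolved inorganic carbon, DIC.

DIC = 5.31 mmol/kg

[CO2*] = KH · pCO2 = 10^(−1.59) × 874×10^-6 = 2.247×10^-5 mol/kg
α₀ = 1/(1 + K1/[H⁺] + K1K2/[H⁺]²) = 1/(1 + 10^+2.32 + 10^+1.42) = 0.004233
DIC = [CO2*]/α₀ = 2.247×10^-5 / 0.004233 = 5.31 mmol/kg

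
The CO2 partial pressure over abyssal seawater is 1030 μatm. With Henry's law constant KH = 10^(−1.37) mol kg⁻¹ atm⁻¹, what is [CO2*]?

[CO2*] = 43.9 μmol/kg

KH = 10^(−1.37) = 4.266×10^-2 mol kg⁻¹ atm⁻¹
[CO2*] = KH · pCO2 = 4.266×10^-2 × 1030×10^-6 atm = 4.39×10^-5 mol/kg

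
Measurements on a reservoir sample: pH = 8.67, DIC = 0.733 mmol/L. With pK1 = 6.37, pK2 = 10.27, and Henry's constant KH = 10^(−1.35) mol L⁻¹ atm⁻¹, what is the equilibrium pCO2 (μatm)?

pCO2 = 79.8 μatm

α₀ = 1 / (1 + K1/[H⁺] + K1K2/[H⁺]²) = 1 / (1 + 10^+2.30 + 10^+0.70)
   = 1 / (1 + 199.53 + 5.0119) = 1/205.54 = 0.004865
[CO2*] = α₀ × DIC = 0.004865 × 0.733 = 0.003566 mmol/L = 3.566 μmol/L
pCO2 = [CO2*]/KH = 3.566×10^-6 / 4.467×10^-2 = 79.8 μatm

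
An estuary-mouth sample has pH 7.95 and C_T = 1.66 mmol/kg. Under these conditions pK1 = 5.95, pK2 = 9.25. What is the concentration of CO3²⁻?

[CO3²⁻] = 0.0785 mmol/kg

α₂ = 1 / (1 + [H⁺]/K2 + [H⁺]²/(K1K2)) = 1 / (1 + 10^+1.30 + 10^-0.70)
   = 1 / (1 + 19.953 + 0.19953) = 1/21.152 = 0.04728
[CO3²⁻] = α₂ × DIC = 0.04728 × 1.66 = 0.0785 mmol/kg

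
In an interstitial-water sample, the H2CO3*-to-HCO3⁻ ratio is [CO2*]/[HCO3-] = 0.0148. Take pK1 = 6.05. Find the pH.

pH = 7.88

From K1 = [H⁺][HCO3-]/[CO2*]:  pH = pK1 − log₁₀([CO2*]/[HCO3-])
log₁₀(0.0148) = -1.830
pH = 6.05 − (-1.830) = 7.88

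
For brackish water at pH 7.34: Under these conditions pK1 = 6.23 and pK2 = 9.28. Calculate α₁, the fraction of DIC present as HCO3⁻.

α₁ = 0.918

α₁ = 1 / (1 + [H⁺]/K1 + K2/[H⁺]) = 1 / (1 + 10^-1.11 + 10^-1.94)
   = 1 / (1 + 0.077625 + 0.011482) = 1/1.0891 = 0.9182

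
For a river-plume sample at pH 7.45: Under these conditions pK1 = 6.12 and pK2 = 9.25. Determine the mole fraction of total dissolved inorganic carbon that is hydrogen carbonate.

α₁ = 1 / (1 + [H⁺]/K1 + K2/[H⁺]) = 1 / (1 + 10^-1.33 + 10^-1.80)
   = 1 / (1 + 0.046774 + 0.015849) = 1/1.0626 = 0.9411

α₁ = 0.941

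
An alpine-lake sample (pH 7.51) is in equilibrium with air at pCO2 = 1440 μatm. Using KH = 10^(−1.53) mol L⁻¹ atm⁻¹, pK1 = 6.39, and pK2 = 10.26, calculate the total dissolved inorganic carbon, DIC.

[CO2*] = KH · pCO2 = 10^(−1.53) × 1440×10^-6 = 4.250×10^-5 mol/L
α₀ = 1/(1 + K1/[H⁺] + K1K2/[H⁺]²) = 1/(1 + 10^+1.12 + 10^-1.63) = 0.07039
DIC = [CO2*]/α₀ = 4.250×10^-5 / 0.07039 = 0.604 mmol/L

DIC = 0.604 mmol/L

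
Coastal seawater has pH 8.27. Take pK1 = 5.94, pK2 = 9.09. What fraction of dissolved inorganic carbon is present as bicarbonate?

α₁ = 1 / (1 + [H⁺]/K1 + K2/[H⁺]) = 1 / (1 + 10^-2.33 + 10^-0.82)
   = 1 / (1 + 0.0046774 + 0.15136) = 1/1.1560 = 0.8650

α₁ = 0.865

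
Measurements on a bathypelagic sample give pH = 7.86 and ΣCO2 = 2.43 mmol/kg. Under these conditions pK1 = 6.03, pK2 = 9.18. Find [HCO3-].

[HCO3⁻] = 2.29 mmol/kg

α₁ = 1 / (1 + [H⁺]/K1 + K2/[H⁺]) = 1 / (1 + 10^-1.83 + 10^-1.32)
   = 1 / (1 + 0.014791 + 0.047863) = 1/1.0627 = 0.9410
[HCO3⁻] = α₁ × DIC = 0.9410 × 2.43 = 2.29 mmol/kg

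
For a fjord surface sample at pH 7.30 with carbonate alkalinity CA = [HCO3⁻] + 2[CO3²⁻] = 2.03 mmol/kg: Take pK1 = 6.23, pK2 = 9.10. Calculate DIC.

DIC = 2.17 mmol/kg

CA = [HCO3⁻] + 2[CO3²⁻] = (α₁ + 2α₂)·DIC
At pH 7.30: [H⁺]/K1 = 10^-1.07 = 0.085114, K2/[H⁺] = 10^-1.80 = 0.015849
α₁ = 1/(1 + 0.085114 + 0.015849) = 1/1.1010 = 0.9083; α₂ = α₁·K2/[H⁺] = 0.01440
α₁ + 2α₂ = 0.9371
DIC = CA / (α₁ + 2α₂) = 2.03 / 0.9371 = 2.17 mmol/kg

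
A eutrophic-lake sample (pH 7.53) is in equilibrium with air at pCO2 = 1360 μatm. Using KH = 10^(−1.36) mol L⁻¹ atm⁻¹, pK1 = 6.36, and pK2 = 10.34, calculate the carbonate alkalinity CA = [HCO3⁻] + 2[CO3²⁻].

[CO2*] = KH · pCO2 = 10^(−1.36) × 1360×10^-6 = 5.937×10^-5 mol/L
α₀ = 1/(1 + K1/[H⁺] + K1K2/[H⁺]²) = 1/(1 + 10^+1.17 + 10^-1.64) = 0.06324
DIC = [CO2*]/α₀ = 5.937×10^-5 / 0.06324 = 0.9388 mmol/L
CA = (α₁ + 2α₂)·DIC = (0.9353 + 2×0.001449) × 0.9388 = 0.881 mmol/L

CA = 0.881 mmol/L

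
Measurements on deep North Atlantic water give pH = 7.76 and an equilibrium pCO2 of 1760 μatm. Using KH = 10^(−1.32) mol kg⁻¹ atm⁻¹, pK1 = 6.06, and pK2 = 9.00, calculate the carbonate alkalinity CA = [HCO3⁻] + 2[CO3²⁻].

CA = 4.71 mmol/kg

[CO2*] = KH · pCO2 = 10^(−1.32) × 1760×10^-6 = 8.424×10^-5 mol/kg
α₀ = 1/(1 + K1/[H⁺] + K1K2/[H⁺]²) = 1/(1 + 10^+1.70 + 10^+0.46) = 0.01852
DIC = [CO2*]/α₀ = 8.424×10^-5 / 0.01852 = 4.549 mmol/kg
CA = (α₁ + 2α₂)·DIC = (0.9281 + 2×0.05341) × 4.549 = 4.71 mmol/kg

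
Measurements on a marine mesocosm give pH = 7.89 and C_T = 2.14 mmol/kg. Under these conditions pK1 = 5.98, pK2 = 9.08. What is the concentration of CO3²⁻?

[CO3²⁻] = 0.128 mmol/kg

α₂ = 1 / (1 + [H⁺]/K2 + [H⁺]²/(K1K2)) = 1 / (1 + 10^+1.19 + 10^-0.72)
   = 1 / (1 + 15.488 + 0.19055) = 1/16.679 = 0.05996
[CO3²⁻] = α₂ × DIC = 0.05996 × 2.14 = 0.128 mmol/kg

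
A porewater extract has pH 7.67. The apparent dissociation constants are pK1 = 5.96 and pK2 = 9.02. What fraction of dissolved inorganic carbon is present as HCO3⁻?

α₁ = 1 / (1 + [H⁺]/K1 + K2/[H⁺]) = 1 / (1 + 10^-1.71 + 10^-1.35)
   = 1 / (1 + 0.019498 + 0.044668) = 1/1.0642 = 0.9397

α₁ = 0.940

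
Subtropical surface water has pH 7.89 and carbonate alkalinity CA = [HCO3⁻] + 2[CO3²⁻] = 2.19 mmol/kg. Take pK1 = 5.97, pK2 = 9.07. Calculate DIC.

CA = [HCO3⁻] + 2[CO3²⁻] = (α₁ + 2α₂)·DIC
At pH 7.89: [H⁺]/K1 = 10^-1.92 = 0.012023, K2/[H⁺] = 10^-1.18 = 0.066069
α₁ = 1/(1 + 0.012023 + 0.066069) = 1/1.0781 = 0.9276; α₂ = α₁·K2/[H⁺] = 0.06128
α₁ + 2α₂ = 1.0501
DIC = CA / (α₁ + 2α₂) = 2.19 / 1.0501 = 2.09 mmol/kg

DIC = 2.09 mmol/kg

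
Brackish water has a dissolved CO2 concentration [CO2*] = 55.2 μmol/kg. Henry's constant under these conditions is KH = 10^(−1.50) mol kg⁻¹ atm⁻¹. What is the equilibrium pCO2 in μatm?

KH = 10^(−1.50) = 3.162×10^-2 mol kg⁻¹ atm⁻¹
pCO2 = [CO2*]/KH = 55.2×10^-6 / 3.162×10^-2 = 1.75×10^-3 atm = 1750 μatm

pCO2 = 1750 μatm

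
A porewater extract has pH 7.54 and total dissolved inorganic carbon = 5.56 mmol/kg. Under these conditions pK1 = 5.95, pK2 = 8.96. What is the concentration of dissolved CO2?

[CO2*] = 0.134 mmol/kg

α₀ = 1 / (1 + K1/[H⁺] + K1K2/[H⁺]²) = 1 / (1 + 10^+1.59 + 10^+0.17)
   = 1 / (1 + 38.905 + 1.4791) = 1/41.384 = 0.02416
[CO2*] = α₀ × DIC = 0.02416 × 5.56 = 0.134 mmol/kg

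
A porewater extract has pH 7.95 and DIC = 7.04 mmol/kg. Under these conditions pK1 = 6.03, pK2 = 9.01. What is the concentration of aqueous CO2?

α₀ = 1 / (1 + K1/[H⁺] + K1K2/[H⁺]²) = 1 / (1 + 10^+1.92 + 10^+0.86)
   = 1 / (1 + 83.176 + 7.2444) = 1/91.421 = 0.01094
[CO2*] = α₀ × DIC = 0.01094 × 7.04 = 0.0770 mmol/kg

[CO2*] = 0.0770 mmol/kg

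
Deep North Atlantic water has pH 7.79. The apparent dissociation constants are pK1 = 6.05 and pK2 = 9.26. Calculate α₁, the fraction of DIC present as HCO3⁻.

α₁ = 0.950

α₁ = 1 / (1 + [H⁺]/K1 + K2/[H⁺]) = 1 / (1 + 10^-1.74 + 10^-1.47)
   = 1 / (1 + 0.018197 + 0.033884) = 1/1.0521 = 0.9505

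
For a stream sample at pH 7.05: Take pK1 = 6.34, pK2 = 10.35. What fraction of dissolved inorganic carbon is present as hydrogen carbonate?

α₁ = 0.836

α₁ = 1 / (1 + [H⁺]/K1 + K2/[H⁺]) = 1 / (1 + 10^-0.71 + 10^-3.30)
   = 1 / (1 + 0.19498 + 0.00050119) = 1/1.1955 = 0.8365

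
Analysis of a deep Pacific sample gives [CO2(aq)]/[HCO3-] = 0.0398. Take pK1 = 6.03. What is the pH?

pH = 7.43

From K1 = [H⁺][HCO3-]/[CO2(aq)]:  pH = pK1 − log₁₀([CO2(aq)]/[HCO3-])
log₁₀(0.0398) = -1.400
pH = 6.03 − (-1.400) = 7.43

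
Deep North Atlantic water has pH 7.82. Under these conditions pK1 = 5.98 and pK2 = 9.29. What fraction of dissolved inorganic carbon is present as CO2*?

α₀ = 0.0138

α₀ = 1 / (1 + K1/[H⁺] + K1K2/[H⁺]²) = 1 / (1 + 10^+1.84 + 10^+0.37)
   = 1 / (1 + 69.183 + 2.3442) = 1/72.527 = 0.01379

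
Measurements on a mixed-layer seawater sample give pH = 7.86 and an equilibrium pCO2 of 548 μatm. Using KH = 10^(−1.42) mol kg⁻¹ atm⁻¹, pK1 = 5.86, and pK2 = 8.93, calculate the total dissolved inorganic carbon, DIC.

DIC = 2.28 mmol/kg

[CO2*] = KH · pCO2 = 10^(−1.42) × 548×10^-6 = 2.083×10^-5 mol/kg
α₀ = 1/(1 + K1/[H⁺] + K1K2/[H⁺]²) = 1/(1 + 10^+2.00 + 10^+0.93) = 0.009131
DIC = [CO2*]/α₀ = 2.083×10^-5 / 0.009131 = 2.28 mmol/kg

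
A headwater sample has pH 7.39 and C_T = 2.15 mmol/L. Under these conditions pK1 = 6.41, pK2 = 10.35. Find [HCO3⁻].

[HCO3⁻] = 1.94 mmol/L

α₁ = 1 / (1 + [H⁺]/K1 + K2/[H⁺]) = 1 / (1 + 10^-0.98 + 10^-2.96)
   = 1 / (1 + 0.10471 + 0.0010965) = 1/1.1058 = 0.9043
[HCO3⁻] = α₁ × DIC = 0.9043 × 2.15 = 1.94 mmol/L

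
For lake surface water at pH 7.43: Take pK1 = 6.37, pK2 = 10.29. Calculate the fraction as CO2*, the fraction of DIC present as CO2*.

α₀ = 1 / (1 + K1/[H⁺] + K1K2/[H⁺]²) = 1 / (1 + 10^+1.06 + 10^-1.80)
   = 1 / (1 + 11.482 + 0.015849) = 1/12.497 = 0.08002

α₀ = 0.0800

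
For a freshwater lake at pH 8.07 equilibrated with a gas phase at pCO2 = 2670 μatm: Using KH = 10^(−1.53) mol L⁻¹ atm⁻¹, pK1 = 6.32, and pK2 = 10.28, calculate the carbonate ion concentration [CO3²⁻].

[CO3²⁻] = 0.0273 mmol/L

[CO2*] = KH · pCO2 = 10^(−1.53) × 2670×10^-6 = 7.880×10^-5 mol/L
α₀ = 1/(1 + K1/[H⁺] + K1K2/[H⁺]²) = 1/(1 + 10^+1.75 + 10^-0.46) = 0.01737
DIC = [CO2*]/α₀ = 7.880×10^-5 / 0.01737 = 4.537 mmol/L
[CO3²⁻] = α₂·DIC; α₂ = 0.006022, so [CO3²⁻] = 0.006022 × 4.537 = 0.0273 mmol/L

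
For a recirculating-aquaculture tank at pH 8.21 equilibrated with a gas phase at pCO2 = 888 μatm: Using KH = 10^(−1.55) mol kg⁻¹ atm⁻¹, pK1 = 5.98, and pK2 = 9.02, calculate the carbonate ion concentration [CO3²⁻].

[CO3²⁻] = 0.658 mmol/kg

[CO2*] = KH · pCO2 = 10^(−1.55) × 888×10^-6 = 2.503×10^-5 mol/kg
α₀ = 1/(1 + K1/[H⁺] + K1K2/[H⁺]²) = 1/(1 + 10^+2.23 + 10^+1.42) = 0.005073
DIC = [CO2*]/α₀ = 2.503×10^-5 / 0.005073 = 4.934 mmol/kg
[CO3²⁻] = α₂·DIC; α₂ = 0.1334, so [CO3²⁻] = 0.1334 × 4.934 = 0.658 mmol/kg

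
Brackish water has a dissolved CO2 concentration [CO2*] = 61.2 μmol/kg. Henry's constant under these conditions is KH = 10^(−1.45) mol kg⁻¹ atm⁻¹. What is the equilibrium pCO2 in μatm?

KH = 10^(−1.45) = 3.548×10^-2 mol kg⁻¹ atm⁻¹
pCO2 = [CO2*]/KH = 61.2×10^-6 / 3.548×10^-2 = 1.72×10^-3 atm = 1720 μatm

pCO2 = 1720 μatm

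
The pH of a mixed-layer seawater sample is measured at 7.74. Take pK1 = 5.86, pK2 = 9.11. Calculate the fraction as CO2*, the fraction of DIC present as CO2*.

α₀ = 0.0125

α₀ = 1 / (1 + K1/[H⁺] + K1K2/[H⁺]²) = 1 / (1 + 10^+1.88 + 10^+0.51)
   = 1 / (1 + 75.858 + 3.2359) = 1/80.094 = 0.01249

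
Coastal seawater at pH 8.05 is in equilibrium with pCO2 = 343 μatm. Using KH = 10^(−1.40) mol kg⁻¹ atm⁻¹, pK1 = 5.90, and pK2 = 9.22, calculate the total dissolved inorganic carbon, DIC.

DIC = 2.07 mmol/kg

[CO2*] = KH · pCO2 = 10^(−1.40) × 343×10^-6 = 1.366×10^-5 mol/kg
α₀ = 1/(1 + K1/[H⁺] + K1K2/[H⁺]²) = 1/(1 + 10^+2.15 + 10^+0.98) = 0.006587
DIC = [CO2*]/α₀ = 1.366×10^-5 / 0.006587 = 2.07 mmol/kg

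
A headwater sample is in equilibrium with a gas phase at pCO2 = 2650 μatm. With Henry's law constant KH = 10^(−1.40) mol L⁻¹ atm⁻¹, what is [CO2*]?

[CO2*] = 105 μmol/L

KH = 10^(−1.40) = 3.981×10^-2 mol L⁻¹ atm⁻¹
[CO2*] = KH · pCO2 = 3.981×10^-2 × 2650×10^-6 atm = 1.05×10^-4 mol/L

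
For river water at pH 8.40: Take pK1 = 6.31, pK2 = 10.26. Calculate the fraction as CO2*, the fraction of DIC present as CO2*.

α₀ = 0.00795

α₀ = 1 / (1 + K1/[H⁺] + K1K2/[H⁺]²) = 1 / (1 + 10^+2.09 + 10^+0.23)
   = 1 / (1 + 123.03 + 1.6982) = 1/125.73 = 0.007954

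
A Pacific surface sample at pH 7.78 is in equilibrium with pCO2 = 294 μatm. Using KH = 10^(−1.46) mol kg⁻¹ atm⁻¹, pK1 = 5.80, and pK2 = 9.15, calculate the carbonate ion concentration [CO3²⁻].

[CO3²⁻] = 0.0415 mmol/kg

[CO2*] = KH · pCO2 = 10^(−1.46) × 294×10^-6 = 1.019×10^-5 mol/kg
α₀ = 1/(1 + K1/[H⁺] + K1K2/[H⁺]²) = 1/(1 + 10^+1.98 + 10^+0.61) = 0.009943
DIC = [CO2*]/α₀ = 1.019×10^-5 / 0.009943 = 1.025 mmol/kg
[CO3²⁻] = α₂·DIC; α₂ = 0.04051, so [CO3²⁻] = 0.04051 × 1.025 = 0.0415 mmol/kg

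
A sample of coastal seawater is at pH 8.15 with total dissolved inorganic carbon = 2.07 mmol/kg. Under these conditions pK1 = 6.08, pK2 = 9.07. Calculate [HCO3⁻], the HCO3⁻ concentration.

[HCO3⁻] = 1.83 mmol/kg

α₁ = 1 / (1 + [H⁺]/K1 + K2/[H⁺]) = 1 / (1 + 10^-2.07 + 10^-0.92)
   = 1 / (1 + 0.0085114 + 0.12023) = 1/1.1287 = 0.8859
[HCO3⁻] = α₁ × DIC = 0.8859 × 2.07 = 1.83 mmol/kg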